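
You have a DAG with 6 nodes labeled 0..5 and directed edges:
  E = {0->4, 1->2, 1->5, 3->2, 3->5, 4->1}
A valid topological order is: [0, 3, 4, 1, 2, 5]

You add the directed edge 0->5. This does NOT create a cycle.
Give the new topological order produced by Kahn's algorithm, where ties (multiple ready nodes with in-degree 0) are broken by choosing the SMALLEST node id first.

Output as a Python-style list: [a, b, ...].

Answer: [0, 3, 4, 1, 2, 5]

Derivation:
Old toposort: [0, 3, 4, 1, 2, 5]
Added edge: 0->5
Position of 0 (0) < position of 5 (5). Old order still valid.
Run Kahn's algorithm (break ties by smallest node id):
  initial in-degrees: [0, 1, 2, 0, 1, 3]
  ready (indeg=0): [0, 3]
  pop 0: indeg[4]->0; indeg[5]->2 | ready=[3, 4] | order so far=[0]
  pop 3: indeg[2]->1; indeg[5]->1 | ready=[4] | order so far=[0, 3]
  pop 4: indeg[1]->0 | ready=[1] | order so far=[0, 3, 4]
  pop 1: indeg[2]->0; indeg[5]->0 | ready=[2, 5] | order so far=[0, 3, 4, 1]
  pop 2: no out-edges | ready=[5] | order so far=[0, 3, 4, 1, 2]
  pop 5: no out-edges | ready=[] | order so far=[0, 3, 4, 1, 2, 5]
  Result: [0, 3, 4, 1, 2, 5]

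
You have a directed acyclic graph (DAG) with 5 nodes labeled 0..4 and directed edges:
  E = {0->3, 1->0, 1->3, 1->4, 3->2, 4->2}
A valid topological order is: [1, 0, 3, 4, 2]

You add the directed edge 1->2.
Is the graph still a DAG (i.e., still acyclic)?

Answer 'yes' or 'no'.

Answer: yes

Derivation:
Given toposort: [1, 0, 3, 4, 2]
Position of 1: index 0; position of 2: index 4
New edge 1->2: forward
Forward edge: respects the existing order. Still a DAG, same toposort still valid.
Still a DAG? yes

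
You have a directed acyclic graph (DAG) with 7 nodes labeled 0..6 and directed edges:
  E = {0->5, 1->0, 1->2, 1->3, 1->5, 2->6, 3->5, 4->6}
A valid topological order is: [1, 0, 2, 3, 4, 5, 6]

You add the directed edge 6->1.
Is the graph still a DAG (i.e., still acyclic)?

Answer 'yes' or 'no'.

Answer: no

Derivation:
Given toposort: [1, 0, 2, 3, 4, 5, 6]
Position of 6: index 6; position of 1: index 0
New edge 6->1: backward (u after v in old order)
Backward edge: old toposort is now invalid. Check if this creates a cycle.
Does 1 already reach 6? Reachable from 1: [0, 1, 2, 3, 5, 6]. YES -> cycle!
Still a DAG? no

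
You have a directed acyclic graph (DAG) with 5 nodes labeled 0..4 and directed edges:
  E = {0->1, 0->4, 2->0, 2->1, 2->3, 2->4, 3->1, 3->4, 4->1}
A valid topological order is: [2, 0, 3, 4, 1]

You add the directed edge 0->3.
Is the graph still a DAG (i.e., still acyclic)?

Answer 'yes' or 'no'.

Answer: yes

Derivation:
Given toposort: [2, 0, 3, 4, 1]
Position of 0: index 1; position of 3: index 2
New edge 0->3: forward
Forward edge: respects the existing order. Still a DAG, same toposort still valid.
Still a DAG? yes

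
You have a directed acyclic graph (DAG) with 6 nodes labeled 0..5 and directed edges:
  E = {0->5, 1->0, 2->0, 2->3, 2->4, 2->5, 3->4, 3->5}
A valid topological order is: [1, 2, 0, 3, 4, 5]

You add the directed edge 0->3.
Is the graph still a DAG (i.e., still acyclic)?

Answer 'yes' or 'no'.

Given toposort: [1, 2, 0, 3, 4, 5]
Position of 0: index 2; position of 3: index 3
New edge 0->3: forward
Forward edge: respects the existing order. Still a DAG, same toposort still valid.
Still a DAG? yes

Answer: yes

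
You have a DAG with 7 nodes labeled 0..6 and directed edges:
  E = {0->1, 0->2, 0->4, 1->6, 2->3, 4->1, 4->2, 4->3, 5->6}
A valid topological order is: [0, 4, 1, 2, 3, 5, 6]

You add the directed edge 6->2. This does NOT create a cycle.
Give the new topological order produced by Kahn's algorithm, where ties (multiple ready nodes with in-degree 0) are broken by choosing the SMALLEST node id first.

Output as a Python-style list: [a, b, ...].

Old toposort: [0, 4, 1, 2, 3, 5, 6]
Added edge: 6->2
Position of 6 (6) > position of 2 (3). Must reorder: 6 must now come before 2.
Run Kahn's algorithm (break ties by smallest node id):
  initial in-degrees: [0, 2, 3, 2, 1, 0, 2]
  ready (indeg=0): [0, 5]
  pop 0: indeg[1]->1; indeg[2]->2; indeg[4]->0 | ready=[4, 5] | order so far=[0]
  pop 4: indeg[1]->0; indeg[2]->1; indeg[3]->1 | ready=[1, 5] | order so far=[0, 4]
  pop 1: indeg[6]->1 | ready=[5] | order so far=[0, 4, 1]
  pop 5: indeg[6]->0 | ready=[6] | order so far=[0, 4, 1, 5]
  pop 6: indeg[2]->0 | ready=[2] | order so far=[0, 4, 1, 5, 6]
  pop 2: indeg[3]->0 | ready=[3] | order so far=[0, 4, 1, 5, 6, 2]
  pop 3: no out-edges | ready=[] | order so far=[0, 4, 1, 5, 6, 2, 3]
  Result: [0, 4, 1, 5, 6, 2, 3]

Answer: [0, 4, 1, 5, 6, 2, 3]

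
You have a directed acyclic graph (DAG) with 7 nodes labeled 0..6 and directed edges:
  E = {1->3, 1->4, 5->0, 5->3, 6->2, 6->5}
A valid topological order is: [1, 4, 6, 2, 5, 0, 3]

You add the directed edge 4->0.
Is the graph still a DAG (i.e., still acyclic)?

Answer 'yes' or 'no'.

Answer: yes

Derivation:
Given toposort: [1, 4, 6, 2, 5, 0, 3]
Position of 4: index 1; position of 0: index 5
New edge 4->0: forward
Forward edge: respects the existing order. Still a DAG, same toposort still valid.
Still a DAG? yes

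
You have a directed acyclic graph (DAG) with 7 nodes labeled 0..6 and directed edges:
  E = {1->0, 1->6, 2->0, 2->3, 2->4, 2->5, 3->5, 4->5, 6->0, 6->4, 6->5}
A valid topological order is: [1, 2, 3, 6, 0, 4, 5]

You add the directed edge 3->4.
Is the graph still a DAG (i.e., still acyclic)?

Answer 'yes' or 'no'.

Answer: yes

Derivation:
Given toposort: [1, 2, 3, 6, 0, 4, 5]
Position of 3: index 2; position of 4: index 5
New edge 3->4: forward
Forward edge: respects the existing order. Still a DAG, same toposort still valid.
Still a DAG? yes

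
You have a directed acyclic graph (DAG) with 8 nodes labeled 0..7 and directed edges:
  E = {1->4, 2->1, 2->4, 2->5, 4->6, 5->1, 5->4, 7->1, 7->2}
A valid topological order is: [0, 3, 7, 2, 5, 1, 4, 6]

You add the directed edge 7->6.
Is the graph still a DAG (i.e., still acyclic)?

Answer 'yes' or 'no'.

Given toposort: [0, 3, 7, 2, 5, 1, 4, 6]
Position of 7: index 2; position of 6: index 7
New edge 7->6: forward
Forward edge: respects the existing order. Still a DAG, same toposort still valid.
Still a DAG? yes

Answer: yes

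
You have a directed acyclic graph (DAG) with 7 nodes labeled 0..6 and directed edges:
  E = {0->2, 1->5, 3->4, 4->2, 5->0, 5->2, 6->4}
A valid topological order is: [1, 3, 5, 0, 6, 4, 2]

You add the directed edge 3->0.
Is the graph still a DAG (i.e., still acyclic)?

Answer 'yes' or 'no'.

Answer: yes

Derivation:
Given toposort: [1, 3, 5, 0, 6, 4, 2]
Position of 3: index 1; position of 0: index 3
New edge 3->0: forward
Forward edge: respects the existing order. Still a DAG, same toposort still valid.
Still a DAG? yes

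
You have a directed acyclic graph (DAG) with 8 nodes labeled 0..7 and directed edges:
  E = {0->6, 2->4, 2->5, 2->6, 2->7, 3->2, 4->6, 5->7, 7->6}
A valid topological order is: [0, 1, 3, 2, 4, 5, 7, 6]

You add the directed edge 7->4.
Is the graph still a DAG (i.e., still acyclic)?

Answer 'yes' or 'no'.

Given toposort: [0, 1, 3, 2, 4, 5, 7, 6]
Position of 7: index 6; position of 4: index 4
New edge 7->4: backward (u after v in old order)
Backward edge: old toposort is now invalid. Check if this creates a cycle.
Does 4 already reach 7? Reachable from 4: [4, 6]. NO -> still a DAG (reorder needed).
Still a DAG? yes

Answer: yes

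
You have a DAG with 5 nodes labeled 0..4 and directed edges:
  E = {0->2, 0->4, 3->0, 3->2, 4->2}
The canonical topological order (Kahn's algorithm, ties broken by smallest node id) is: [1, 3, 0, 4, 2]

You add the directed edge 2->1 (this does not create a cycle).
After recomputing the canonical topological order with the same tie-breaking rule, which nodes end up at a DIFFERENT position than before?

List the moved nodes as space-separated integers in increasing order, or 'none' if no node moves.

Old toposort: [1, 3, 0, 4, 2]
Added edge 2->1
Recompute Kahn (smallest-id tiebreak):
  initial in-degrees: [1, 1, 3, 0, 1]
  ready (indeg=0): [3]
  pop 3: indeg[0]->0; indeg[2]->2 | ready=[0] | order so far=[3]
  pop 0: indeg[2]->1; indeg[4]->0 | ready=[4] | order so far=[3, 0]
  pop 4: indeg[2]->0 | ready=[2] | order so far=[3, 0, 4]
  pop 2: indeg[1]->0 | ready=[1] | order so far=[3, 0, 4, 2]
  pop 1: no out-edges | ready=[] | order so far=[3, 0, 4, 2, 1]
New canonical toposort: [3, 0, 4, 2, 1]
Compare positions:
  Node 0: index 2 -> 1 (moved)
  Node 1: index 0 -> 4 (moved)
  Node 2: index 4 -> 3 (moved)
  Node 3: index 1 -> 0 (moved)
  Node 4: index 3 -> 2 (moved)
Nodes that changed position: 0 1 2 3 4

Answer: 0 1 2 3 4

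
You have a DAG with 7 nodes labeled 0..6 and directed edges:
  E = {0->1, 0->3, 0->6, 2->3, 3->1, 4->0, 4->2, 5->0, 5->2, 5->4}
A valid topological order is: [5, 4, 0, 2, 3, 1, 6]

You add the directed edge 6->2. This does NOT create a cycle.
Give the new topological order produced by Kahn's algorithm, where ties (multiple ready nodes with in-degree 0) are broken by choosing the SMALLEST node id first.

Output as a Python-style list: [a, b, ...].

Old toposort: [5, 4, 0, 2, 3, 1, 6]
Added edge: 6->2
Position of 6 (6) > position of 2 (3). Must reorder: 6 must now come before 2.
Run Kahn's algorithm (break ties by smallest node id):
  initial in-degrees: [2, 2, 3, 2, 1, 0, 1]
  ready (indeg=0): [5]
  pop 5: indeg[0]->1; indeg[2]->2; indeg[4]->0 | ready=[4] | order so far=[5]
  pop 4: indeg[0]->0; indeg[2]->1 | ready=[0] | order so far=[5, 4]
  pop 0: indeg[1]->1; indeg[3]->1; indeg[6]->0 | ready=[6] | order so far=[5, 4, 0]
  pop 6: indeg[2]->0 | ready=[2] | order so far=[5, 4, 0, 6]
  pop 2: indeg[3]->0 | ready=[3] | order so far=[5, 4, 0, 6, 2]
  pop 3: indeg[1]->0 | ready=[1] | order so far=[5, 4, 0, 6, 2, 3]
  pop 1: no out-edges | ready=[] | order so far=[5, 4, 0, 6, 2, 3, 1]
  Result: [5, 4, 0, 6, 2, 3, 1]

Answer: [5, 4, 0, 6, 2, 3, 1]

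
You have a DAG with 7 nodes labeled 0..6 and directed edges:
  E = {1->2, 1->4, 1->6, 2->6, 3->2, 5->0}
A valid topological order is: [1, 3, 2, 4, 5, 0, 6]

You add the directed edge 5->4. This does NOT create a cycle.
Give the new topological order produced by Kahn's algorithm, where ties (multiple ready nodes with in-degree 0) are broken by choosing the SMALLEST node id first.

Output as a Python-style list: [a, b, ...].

Answer: [1, 3, 2, 5, 0, 4, 6]

Derivation:
Old toposort: [1, 3, 2, 4, 5, 0, 6]
Added edge: 5->4
Position of 5 (4) > position of 4 (3). Must reorder: 5 must now come before 4.
Run Kahn's algorithm (break ties by smallest node id):
  initial in-degrees: [1, 0, 2, 0, 2, 0, 2]
  ready (indeg=0): [1, 3, 5]
  pop 1: indeg[2]->1; indeg[4]->1; indeg[6]->1 | ready=[3, 5] | order so far=[1]
  pop 3: indeg[2]->0 | ready=[2, 5] | order so far=[1, 3]
  pop 2: indeg[6]->0 | ready=[5, 6] | order so far=[1, 3, 2]
  pop 5: indeg[0]->0; indeg[4]->0 | ready=[0, 4, 6] | order so far=[1, 3, 2, 5]
  pop 0: no out-edges | ready=[4, 6] | order so far=[1, 3, 2, 5, 0]
  pop 4: no out-edges | ready=[6] | order so far=[1, 3, 2, 5, 0, 4]
  pop 6: no out-edges | ready=[] | order so far=[1, 3, 2, 5, 0, 4, 6]
  Result: [1, 3, 2, 5, 0, 4, 6]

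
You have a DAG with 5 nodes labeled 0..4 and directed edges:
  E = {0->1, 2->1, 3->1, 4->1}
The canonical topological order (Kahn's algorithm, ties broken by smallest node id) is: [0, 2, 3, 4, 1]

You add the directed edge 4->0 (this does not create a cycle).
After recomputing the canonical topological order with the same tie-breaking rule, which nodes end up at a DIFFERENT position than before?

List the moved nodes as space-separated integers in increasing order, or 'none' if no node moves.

Old toposort: [0, 2, 3, 4, 1]
Added edge 4->0
Recompute Kahn (smallest-id tiebreak):
  initial in-degrees: [1, 4, 0, 0, 0]
  ready (indeg=0): [2, 3, 4]
  pop 2: indeg[1]->3 | ready=[3, 4] | order so far=[2]
  pop 3: indeg[1]->2 | ready=[4] | order so far=[2, 3]
  pop 4: indeg[0]->0; indeg[1]->1 | ready=[0] | order so far=[2, 3, 4]
  pop 0: indeg[1]->0 | ready=[1] | order so far=[2, 3, 4, 0]
  pop 1: no out-edges | ready=[] | order so far=[2, 3, 4, 0, 1]
New canonical toposort: [2, 3, 4, 0, 1]
Compare positions:
  Node 0: index 0 -> 3 (moved)
  Node 1: index 4 -> 4 (same)
  Node 2: index 1 -> 0 (moved)
  Node 3: index 2 -> 1 (moved)
  Node 4: index 3 -> 2 (moved)
Nodes that changed position: 0 2 3 4

Answer: 0 2 3 4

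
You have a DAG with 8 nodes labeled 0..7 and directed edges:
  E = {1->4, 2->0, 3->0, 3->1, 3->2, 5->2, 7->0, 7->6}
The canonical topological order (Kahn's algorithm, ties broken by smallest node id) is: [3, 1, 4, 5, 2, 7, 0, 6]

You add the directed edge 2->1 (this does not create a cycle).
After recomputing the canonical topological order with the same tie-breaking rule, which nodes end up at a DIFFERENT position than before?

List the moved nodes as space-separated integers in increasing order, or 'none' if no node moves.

Answer: 1 2 4 5

Derivation:
Old toposort: [3, 1, 4, 5, 2, 7, 0, 6]
Added edge 2->1
Recompute Kahn (smallest-id tiebreak):
  initial in-degrees: [3, 2, 2, 0, 1, 0, 1, 0]
  ready (indeg=0): [3, 5, 7]
  pop 3: indeg[0]->2; indeg[1]->1; indeg[2]->1 | ready=[5, 7] | order so far=[3]
  pop 5: indeg[2]->0 | ready=[2, 7] | order so far=[3, 5]
  pop 2: indeg[0]->1; indeg[1]->0 | ready=[1, 7] | order so far=[3, 5, 2]
  pop 1: indeg[4]->0 | ready=[4, 7] | order so far=[3, 5, 2, 1]
  pop 4: no out-edges | ready=[7] | order so far=[3, 5, 2, 1, 4]
  pop 7: indeg[0]->0; indeg[6]->0 | ready=[0, 6] | order so far=[3, 5, 2, 1, 4, 7]
  pop 0: no out-edges | ready=[6] | order so far=[3, 5, 2, 1, 4, 7, 0]
  pop 6: no out-edges | ready=[] | order so far=[3, 5, 2, 1, 4, 7, 0, 6]
New canonical toposort: [3, 5, 2, 1, 4, 7, 0, 6]
Compare positions:
  Node 0: index 6 -> 6 (same)
  Node 1: index 1 -> 3 (moved)
  Node 2: index 4 -> 2 (moved)
  Node 3: index 0 -> 0 (same)
  Node 4: index 2 -> 4 (moved)
  Node 5: index 3 -> 1 (moved)
  Node 6: index 7 -> 7 (same)
  Node 7: index 5 -> 5 (same)
Nodes that changed position: 1 2 4 5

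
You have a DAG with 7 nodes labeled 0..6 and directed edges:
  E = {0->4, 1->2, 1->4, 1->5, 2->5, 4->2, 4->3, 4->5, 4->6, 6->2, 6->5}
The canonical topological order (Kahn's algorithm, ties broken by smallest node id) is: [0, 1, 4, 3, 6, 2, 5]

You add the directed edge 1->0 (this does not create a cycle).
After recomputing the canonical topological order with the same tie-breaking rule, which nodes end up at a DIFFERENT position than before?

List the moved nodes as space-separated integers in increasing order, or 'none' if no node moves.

Answer: 0 1

Derivation:
Old toposort: [0, 1, 4, 3, 6, 2, 5]
Added edge 1->0
Recompute Kahn (smallest-id tiebreak):
  initial in-degrees: [1, 0, 3, 1, 2, 4, 1]
  ready (indeg=0): [1]
  pop 1: indeg[0]->0; indeg[2]->2; indeg[4]->1; indeg[5]->3 | ready=[0] | order so far=[1]
  pop 0: indeg[4]->0 | ready=[4] | order so far=[1, 0]
  pop 4: indeg[2]->1; indeg[3]->0; indeg[5]->2; indeg[6]->0 | ready=[3, 6] | order so far=[1, 0, 4]
  pop 3: no out-edges | ready=[6] | order so far=[1, 0, 4, 3]
  pop 6: indeg[2]->0; indeg[5]->1 | ready=[2] | order so far=[1, 0, 4, 3, 6]
  pop 2: indeg[5]->0 | ready=[5] | order so far=[1, 0, 4, 3, 6, 2]
  pop 5: no out-edges | ready=[] | order so far=[1, 0, 4, 3, 6, 2, 5]
New canonical toposort: [1, 0, 4, 3, 6, 2, 5]
Compare positions:
  Node 0: index 0 -> 1 (moved)
  Node 1: index 1 -> 0 (moved)
  Node 2: index 5 -> 5 (same)
  Node 3: index 3 -> 3 (same)
  Node 4: index 2 -> 2 (same)
  Node 5: index 6 -> 6 (same)
  Node 6: index 4 -> 4 (same)
Nodes that changed position: 0 1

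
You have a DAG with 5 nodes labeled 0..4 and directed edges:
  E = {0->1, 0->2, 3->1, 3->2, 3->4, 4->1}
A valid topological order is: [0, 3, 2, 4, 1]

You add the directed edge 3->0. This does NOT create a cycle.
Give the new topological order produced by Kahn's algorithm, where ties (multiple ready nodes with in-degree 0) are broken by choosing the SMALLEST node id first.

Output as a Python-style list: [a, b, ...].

Answer: [3, 0, 2, 4, 1]

Derivation:
Old toposort: [0, 3, 2, 4, 1]
Added edge: 3->0
Position of 3 (1) > position of 0 (0). Must reorder: 3 must now come before 0.
Run Kahn's algorithm (break ties by smallest node id):
  initial in-degrees: [1, 3, 2, 0, 1]
  ready (indeg=0): [3]
  pop 3: indeg[0]->0; indeg[1]->2; indeg[2]->1; indeg[4]->0 | ready=[0, 4] | order so far=[3]
  pop 0: indeg[1]->1; indeg[2]->0 | ready=[2, 4] | order so far=[3, 0]
  pop 2: no out-edges | ready=[4] | order so far=[3, 0, 2]
  pop 4: indeg[1]->0 | ready=[1] | order so far=[3, 0, 2, 4]
  pop 1: no out-edges | ready=[] | order so far=[3, 0, 2, 4, 1]
  Result: [3, 0, 2, 4, 1]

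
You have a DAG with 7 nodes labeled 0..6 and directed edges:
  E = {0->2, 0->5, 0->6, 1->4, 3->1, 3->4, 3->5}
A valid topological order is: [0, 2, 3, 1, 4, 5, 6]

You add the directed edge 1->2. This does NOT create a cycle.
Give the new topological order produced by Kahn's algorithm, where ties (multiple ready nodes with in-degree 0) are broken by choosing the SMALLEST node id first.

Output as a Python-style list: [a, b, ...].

Old toposort: [0, 2, 3, 1, 4, 5, 6]
Added edge: 1->2
Position of 1 (3) > position of 2 (1). Must reorder: 1 must now come before 2.
Run Kahn's algorithm (break ties by smallest node id):
  initial in-degrees: [0, 1, 2, 0, 2, 2, 1]
  ready (indeg=0): [0, 3]
  pop 0: indeg[2]->1; indeg[5]->1; indeg[6]->0 | ready=[3, 6] | order so far=[0]
  pop 3: indeg[1]->0; indeg[4]->1; indeg[5]->0 | ready=[1, 5, 6] | order so far=[0, 3]
  pop 1: indeg[2]->0; indeg[4]->0 | ready=[2, 4, 5, 6] | order so far=[0, 3, 1]
  pop 2: no out-edges | ready=[4, 5, 6] | order so far=[0, 3, 1, 2]
  pop 4: no out-edges | ready=[5, 6] | order so far=[0, 3, 1, 2, 4]
  pop 5: no out-edges | ready=[6] | order so far=[0, 3, 1, 2, 4, 5]
  pop 6: no out-edges | ready=[] | order so far=[0, 3, 1, 2, 4, 5, 6]
  Result: [0, 3, 1, 2, 4, 5, 6]

Answer: [0, 3, 1, 2, 4, 5, 6]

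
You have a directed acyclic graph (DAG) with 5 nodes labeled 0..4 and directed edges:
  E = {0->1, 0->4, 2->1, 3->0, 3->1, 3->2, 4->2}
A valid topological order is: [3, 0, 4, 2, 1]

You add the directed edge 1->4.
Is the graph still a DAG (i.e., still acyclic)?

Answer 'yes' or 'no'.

Given toposort: [3, 0, 4, 2, 1]
Position of 1: index 4; position of 4: index 2
New edge 1->4: backward (u after v in old order)
Backward edge: old toposort is now invalid. Check if this creates a cycle.
Does 4 already reach 1? Reachable from 4: [1, 2, 4]. YES -> cycle!
Still a DAG? no

Answer: no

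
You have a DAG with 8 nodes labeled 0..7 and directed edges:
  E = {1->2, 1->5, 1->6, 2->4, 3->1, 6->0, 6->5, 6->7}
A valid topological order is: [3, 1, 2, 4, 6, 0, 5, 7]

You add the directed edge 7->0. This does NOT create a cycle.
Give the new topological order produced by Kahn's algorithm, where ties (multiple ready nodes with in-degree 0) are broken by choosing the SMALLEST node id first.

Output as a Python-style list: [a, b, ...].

Old toposort: [3, 1, 2, 4, 6, 0, 5, 7]
Added edge: 7->0
Position of 7 (7) > position of 0 (5). Must reorder: 7 must now come before 0.
Run Kahn's algorithm (break ties by smallest node id):
  initial in-degrees: [2, 1, 1, 0, 1, 2, 1, 1]
  ready (indeg=0): [3]
  pop 3: indeg[1]->0 | ready=[1] | order so far=[3]
  pop 1: indeg[2]->0; indeg[5]->1; indeg[6]->0 | ready=[2, 6] | order so far=[3, 1]
  pop 2: indeg[4]->0 | ready=[4, 6] | order so far=[3, 1, 2]
  pop 4: no out-edges | ready=[6] | order so far=[3, 1, 2, 4]
  pop 6: indeg[0]->1; indeg[5]->0; indeg[7]->0 | ready=[5, 7] | order so far=[3, 1, 2, 4, 6]
  pop 5: no out-edges | ready=[7] | order so far=[3, 1, 2, 4, 6, 5]
  pop 7: indeg[0]->0 | ready=[0] | order so far=[3, 1, 2, 4, 6, 5, 7]
  pop 0: no out-edges | ready=[] | order so far=[3, 1, 2, 4, 6, 5, 7, 0]
  Result: [3, 1, 2, 4, 6, 5, 7, 0]

Answer: [3, 1, 2, 4, 6, 5, 7, 0]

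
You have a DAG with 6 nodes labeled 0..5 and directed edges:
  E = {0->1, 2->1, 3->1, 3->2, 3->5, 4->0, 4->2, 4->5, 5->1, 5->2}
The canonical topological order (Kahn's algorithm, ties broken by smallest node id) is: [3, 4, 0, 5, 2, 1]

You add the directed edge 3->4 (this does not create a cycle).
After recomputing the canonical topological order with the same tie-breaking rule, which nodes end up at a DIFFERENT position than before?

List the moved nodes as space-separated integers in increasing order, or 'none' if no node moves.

Answer: none

Derivation:
Old toposort: [3, 4, 0, 5, 2, 1]
Added edge 3->4
Recompute Kahn (smallest-id tiebreak):
  initial in-degrees: [1, 4, 3, 0, 1, 2]
  ready (indeg=0): [3]
  pop 3: indeg[1]->3; indeg[2]->2; indeg[4]->0; indeg[5]->1 | ready=[4] | order so far=[3]
  pop 4: indeg[0]->0; indeg[2]->1; indeg[5]->0 | ready=[0, 5] | order so far=[3, 4]
  pop 0: indeg[1]->2 | ready=[5] | order so far=[3, 4, 0]
  pop 5: indeg[1]->1; indeg[2]->0 | ready=[2] | order so far=[3, 4, 0, 5]
  pop 2: indeg[1]->0 | ready=[1] | order so far=[3, 4, 0, 5, 2]
  pop 1: no out-edges | ready=[] | order so far=[3, 4, 0, 5, 2, 1]
New canonical toposort: [3, 4, 0, 5, 2, 1]
Compare positions:
  Node 0: index 2 -> 2 (same)
  Node 1: index 5 -> 5 (same)
  Node 2: index 4 -> 4 (same)
  Node 3: index 0 -> 0 (same)
  Node 4: index 1 -> 1 (same)
  Node 5: index 3 -> 3 (same)
Nodes that changed position: none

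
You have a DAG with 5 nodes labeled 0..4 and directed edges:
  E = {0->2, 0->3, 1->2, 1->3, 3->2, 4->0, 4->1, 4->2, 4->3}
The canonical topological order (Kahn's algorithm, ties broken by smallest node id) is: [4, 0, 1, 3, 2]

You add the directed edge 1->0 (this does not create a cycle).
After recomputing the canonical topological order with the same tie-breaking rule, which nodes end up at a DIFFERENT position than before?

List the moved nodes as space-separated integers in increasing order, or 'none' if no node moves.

Old toposort: [4, 0, 1, 3, 2]
Added edge 1->0
Recompute Kahn (smallest-id tiebreak):
  initial in-degrees: [2, 1, 4, 3, 0]
  ready (indeg=0): [4]
  pop 4: indeg[0]->1; indeg[1]->0; indeg[2]->3; indeg[3]->2 | ready=[1] | order so far=[4]
  pop 1: indeg[0]->0; indeg[2]->2; indeg[3]->1 | ready=[0] | order so far=[4, 1]
  pop 0: indeg[2]->1; indeg[3]->0 | ready=[3] | order so far=[4, 1, 0]
  pop 3: indeg[2]->0 | ready=[2] | order so far=[4, 1, 0, 3]
  pop 2: no out-edges | ready=[] | order so far=[4, 1, 0, 3, 2]
New canonical toposort: [4, 1, 0, 3, 2]
Compare positions:
  Node 0: index 1 -> 2 (moved)
  Node 1: index 2 -> 1 (moved)
  Node 2: index 4 -> 4 (same)
  Node 3: index 3 -> 3 (same)
  Node 4: index 0 -> 0 (same)
Nodes that changed position: 0 1

Answer: 0 1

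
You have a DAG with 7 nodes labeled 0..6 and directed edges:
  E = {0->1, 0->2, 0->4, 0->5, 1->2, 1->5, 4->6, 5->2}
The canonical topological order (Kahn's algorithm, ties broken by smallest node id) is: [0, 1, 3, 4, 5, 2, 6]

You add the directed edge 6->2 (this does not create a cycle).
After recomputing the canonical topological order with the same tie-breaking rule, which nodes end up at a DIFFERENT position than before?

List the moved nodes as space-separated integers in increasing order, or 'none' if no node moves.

Answer: 2 6

Derivation:
Old toposort: [0, 1, 3, 4, 5, 2, 6]
Added edge 6->2
Recompute Kahn (smallest-id tiebreak):
  initial in-degrees: [0, 1, 4, 0, 1, 2, 1]
  ready (indeg=0): [0, 3]
  pop 0: indeg[1]->0; indeg[2]->3; indeg[4]->0; indeg[5]->1 | ready=[1, 3, 4] | order so far=[0]
  pop 1: indeg[2]->2; indeg[5]->0 | ready=[3, 4, 5] | order so far=[0, 1]
  pop 3: no out-edges | ready=[4, 5] | order so far=[0, 1, 3]
  pop 4: indeg[6]->0 | ready=[5, 6] | order so far=[0, 1, 3, 4]
  pop 5: indeg[2]->1 | ready=[6] | order so far=[0, 1, 3, 4, 5]
  pop 6: indeg[2]->0 | ready=[2] | order so far=[0, 1, 3, 4, 5, 6]
  pop 2: no out-edges | ready=[] | order so far=[0, 1, 3, 4, 5, 6, 2]
New canonical toposort: [0, 1, 3, 4, 5, 6, 2]
Compare positions:
  Node 0: index 0 -> 0 (same)
  Node 1: index 1 -> 1 (same)
  Node 2: index 5 -> 6 (moved)
  Node 3: index 2 -> 2 (same)
  Node 4: index 3 -> 3 (same)
  Node 5: index 4 -> 4 (same)
  Node 6: index 6 -> 5 (moved)
Nodes that changed position: 2 6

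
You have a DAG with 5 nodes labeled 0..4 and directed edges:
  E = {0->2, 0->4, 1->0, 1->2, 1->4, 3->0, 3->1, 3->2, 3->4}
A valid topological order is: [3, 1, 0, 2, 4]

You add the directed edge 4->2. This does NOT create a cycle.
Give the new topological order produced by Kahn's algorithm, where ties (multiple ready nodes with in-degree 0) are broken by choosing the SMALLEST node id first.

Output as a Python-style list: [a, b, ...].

Answer: [3, 1, 0, 4, 2]

Derivation:
Old toposort: [3, 1, 0, 2, 4]
Added edge: 4->2
Position of 4 (4) > position of 2 (3). Must reorder: 4 must now come before 2.
Run Kahn's algorithm (break ties by smallest node id):
  initial in-degrees: [2, 1, 4, 0, 3]
  ready (indeg=0): [3]
  pop 3: indeg[0]->1; indeg[1]->0; indeg[2]->3; indeg[4]->2 | ready=[1] | order so far=[3]
  pop 1: indeg[0]->0; indeg[2]->2; indeg[4]->1 | ready=[0] | order so far=[3, 1]
  pop 0: indeg[2]->1; indeg[4]->0 | ready=[4] | order so far=[3, 1, 0]
  pop 4: indeg[2]->0 | ready=[2] | order so far=[3, 1, 0, 4]
  pop 2: no out-edges | ready=[] | order so far=[3, 1, 0, 4, 2]
  Result: [3, 1, 0, 4, 2]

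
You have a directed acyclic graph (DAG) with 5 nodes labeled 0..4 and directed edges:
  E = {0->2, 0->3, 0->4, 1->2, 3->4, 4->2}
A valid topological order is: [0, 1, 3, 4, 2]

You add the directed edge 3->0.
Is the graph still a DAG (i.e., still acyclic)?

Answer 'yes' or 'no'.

Answer: no

Derivation:
Given toposort: [0, 1, 3, 4, 2]
Position of 3: index 2; position of 0: index 0
New edge 3->0: backward (u after v in old order)
Backward edge: old toposort is now invalid. Check if this creates a cycle.
Does 0 already reach 3? Reachable from 0: [0, 2, 3, 4]. YES -> cycle!
Still a DAG? no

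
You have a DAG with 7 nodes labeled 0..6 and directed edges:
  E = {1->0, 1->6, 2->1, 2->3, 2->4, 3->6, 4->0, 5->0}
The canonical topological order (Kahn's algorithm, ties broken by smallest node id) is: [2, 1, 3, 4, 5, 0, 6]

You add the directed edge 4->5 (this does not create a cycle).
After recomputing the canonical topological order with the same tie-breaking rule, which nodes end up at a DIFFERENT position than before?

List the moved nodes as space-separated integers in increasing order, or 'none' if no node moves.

Old toposort: [2, 1, 3, 4, 5, 0, 6]
Added edge 4->5
Recompute Kahn (smallest-id tiebreak):
  initial in-degrees: [3, 1, 0, 1, 1, 1, 2]
  ready (indeg=0): [2]
  pop 2: indeg[1]->0; indeg[3]->0; indeg[4]->0 | ready=[1, 3, 4] | order so far=[2]
  pop 1: indeg[0]->2; indeg[6]->1 | ready=[3, 4] | order so far=[2, 1]
  pop 3: indeg[6]->0 | ready=[4, 6] | order so far=[2, 1, 3]
  pop 4: indeg[0]->1; indeg[5]->0 | ready=[5, 6] | order so far=[2, 1, 3, 4]
  pop 5: indeg[0]->0 | ready=[0, 6] | order so far=[2, 1, 3, 4, 5]
  pop 0: no out-edges | ready=[6] | order so far=[2, 1, 3, 4, 5, 0]
  pop 6: no out-edges | ready=[] | order so far=[2, 1, 3, 4, 5, 0, 6]
New canonical toposort: [2, 1, 3, 4, 5, 0, 6]
Compare positions:
  Node 0: index 5 -> 5 (same)
  Node 1: index 1 -> 1 (same)
  Node 2: index 0 -> 0 (same)
  Node 3: index 2 -> 2 (same)
  Node 4: index 3 -> 3 (same)
  Node 5: index 4 -> 4 (same)
  Node 6: index 6 -> 6 (same)
Nodes that changed position: none

Answer: none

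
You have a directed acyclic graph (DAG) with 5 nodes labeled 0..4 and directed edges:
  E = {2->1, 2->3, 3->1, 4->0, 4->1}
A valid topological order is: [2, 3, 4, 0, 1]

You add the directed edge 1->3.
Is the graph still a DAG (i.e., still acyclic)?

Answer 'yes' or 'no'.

Given toposort: [2, 3, 4, 0, 1]
Position of 1: index 4; position of 3: index 1
New edge 1->3: backward (u after v in old order)
Backward edge: old toposort is now invalid. Check if this creates a cycle.
Does 3 already reach 1? Reachable from 3: [1, 3]. YES -> cycle!
Still a DAG? no

Answer: no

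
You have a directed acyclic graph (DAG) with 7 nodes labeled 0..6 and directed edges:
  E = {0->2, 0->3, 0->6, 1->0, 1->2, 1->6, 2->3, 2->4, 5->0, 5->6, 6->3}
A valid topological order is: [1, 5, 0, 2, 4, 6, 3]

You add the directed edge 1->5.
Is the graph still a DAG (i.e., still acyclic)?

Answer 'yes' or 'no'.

Answer: yes

Derivation:
Given toposort: [1, 5, 0, 2, 4, 6, 3]
Position of 1: index 0; position of 5: index 1
New edge 1->5: forward
Forward edge: respects the existing order. Still a DAG, same toposort still valid.
Still a DAG? yes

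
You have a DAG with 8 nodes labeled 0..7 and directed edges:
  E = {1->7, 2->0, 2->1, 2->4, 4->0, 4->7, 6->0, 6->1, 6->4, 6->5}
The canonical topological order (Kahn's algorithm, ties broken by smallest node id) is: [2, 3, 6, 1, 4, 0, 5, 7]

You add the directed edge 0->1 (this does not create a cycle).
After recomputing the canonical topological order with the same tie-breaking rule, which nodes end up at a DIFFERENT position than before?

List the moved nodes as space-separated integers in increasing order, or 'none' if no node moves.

Old toposort: [2, 3, 6, 1, 4, 0, 5, 7]
Added edge 0->1
Recompute Kahn (smallest-id tiebreak):
  initial in-degrees: [3, 3, 0, 0, 2, 1, 0, 2]
  ready (indeg=0): [2, 3, 6]
  pop 2: indeg[0]->2; indeg[1]->2; indeg[4]->1 | ready=[3, 6] | order so far=[2]
  pop 3: no out-edges | ready=[6] | order so far=[2, 3]
  pop 6: indeg[0]->1; indeg[1]->1; indeg[4]->0; indeg[5]->0 | ready=[4, 5] | order so far=[2, 3, 6]
  pop 4: indeg[0]->0; indeg[7]->1 | ready=[0, 5] | order so far=[2, 3, 6, 4]
  pop 0: indeg[1]->0 | ready=[1, 5] | order so far=[2, 3, 6, 4, 0]
  pop 1: indeg[7]->0 | ready=[5, 7] | order so far=[2, 3, 6, 4, 0, 1]
  pop 5: no out-edges | ready=[7] | order so far=[2, 3, 6, 4, 0, 1, 5]
  pop 7: no out-edges | ready=[] | order so far=[2, 3, 6, 4, 0, 1, 5, 7]
New canonical toposort: [2, 3, 6, 4, 0, 1, 5, 7]
Compare positions:
  Node 0: index 5 -> 4 (moved)
  Node 1: index 3 -> 5 (moved)
  Node 2: index 0 -> 0 (same)
  Node 3: index 1 -> 1 (same)
  Node 4: index 4 -> 3 (moved)
  Node 5: index 6 -> 6 (same)
  Node 6: index 2 -> 2 (same)
  Node 7: index 7 -> 7 (same)
Nodes that changed position: 0 1 4

Answer: 0 1 4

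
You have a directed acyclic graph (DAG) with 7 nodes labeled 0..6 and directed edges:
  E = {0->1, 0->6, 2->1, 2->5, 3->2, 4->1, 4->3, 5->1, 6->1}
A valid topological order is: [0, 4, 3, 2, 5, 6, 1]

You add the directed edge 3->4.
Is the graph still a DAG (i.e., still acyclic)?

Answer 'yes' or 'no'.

Answer: no

Derivation:
Given toposort: [0, 4, 3, 2, 5, 6, 1]
Position of 3: index 2; position of 4: index 1
New edge 3->4: backward (u after v in old order)
Backward edge: old toposort is now invalid. Check if this creates a cycle.
Does 4 already reach 3? Reachable from 4: [1, 2, 3, 4, 5]. YES -> cycle!
Still a DAG? no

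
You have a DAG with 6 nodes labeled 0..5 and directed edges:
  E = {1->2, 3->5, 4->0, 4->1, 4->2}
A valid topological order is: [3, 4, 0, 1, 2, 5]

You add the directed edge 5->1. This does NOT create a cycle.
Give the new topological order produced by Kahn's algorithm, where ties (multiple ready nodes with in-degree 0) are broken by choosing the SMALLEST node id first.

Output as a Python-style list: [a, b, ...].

Old toposort: [3, 4, 0, 1, 2, 5]
Added edge: 5->1
Position of 5 (5) > position of 1 (3). Must reorder: 5 must now come before 1.
Run Kahn's algorithm (break ties by smallest node id):
  initial in-degrees: [1, 2, 2, 0, 0, 1]
  ready (indeg=0): [3, 4]
  pop 3: indeg[5]->0 | ready=[4, 5] | order so far=[3]
  pop 4: indeg[0]->0; indeg[1]->1; indeg[2]->1 | ready=[0, 5] | order so far=[3, 4]
  pop 0: no out-edges | ready=[5] | order so far=[3, 4, 0]
  pop 5: indeg[1]->0 | ready=[1] | order so far=[3, 4, 0, 5]
  pop 1: indeg[2]->0 | ready=[2] | order so far=[3, 4, 0, 5, 1]
  pop 2: no out-edges | ready=[] | order so far=[3, 4, 0, 5, 1, 2]
  Result: [3, 4, 0, 5, 1, 2]

Answer: [3, 4, 0, 5, 1, 2]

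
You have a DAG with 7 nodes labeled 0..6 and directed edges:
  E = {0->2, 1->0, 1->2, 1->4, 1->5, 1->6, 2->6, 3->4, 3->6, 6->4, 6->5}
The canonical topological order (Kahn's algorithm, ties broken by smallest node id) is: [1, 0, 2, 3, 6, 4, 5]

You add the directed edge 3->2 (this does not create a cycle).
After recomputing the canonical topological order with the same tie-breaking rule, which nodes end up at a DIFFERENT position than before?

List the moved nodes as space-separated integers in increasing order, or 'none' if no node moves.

Old toposort: [1, 0, 2, 3, 6, 4, 5]
Added edge 3->2
Recompute Kahn (smallest-id tiebreak):
  initial in-degrees: [1, 0, 3, 0, 3, 2, 3]
  ready (indeg=0): [1, 3]
  pop 1: indeg[0]->0; indeg[2]->2; indeg[4]->2; indeg[5]->1; indeg[6]->2 | ready=[0, 3] | order so far=[1]
  pop 0: indeg[2]->1 | ready=[3] | order so far=[1, 0]
  pop 3: indeg[2]->0; indeg[4]->1; indeg[6]->1 | ready=[2] | order so far=[1, 0, 3]
  pop 2: indeg[6]->0 | ready=[6] | order so far=[1, 0, 3, 2]
  pop 6: indeg[4]->0; indeg[5]->0 | ready=[4, 5] | order so far=[1, 0, 3, 2, 6]
  pop 4: no out-edges | ready=[5] | order so far=[1, 0, 3, 2, 6, 4]
  pop 5: no out-edges | ready=[] | order so far=[1, 0, 3, 2, 6, 4, 5]
New canonical toposort: [1, 0, 3, 2, 6, 4, 5]
Compare positions:
  Node 0: index 1 -> 1 (same)
  Node 1: index 0 -> 0 (same)
  Node 2: index 2 -> 3 (moved)
  Node 3: index 3 -> 2 (moved)
  Node 4: index 5 -> 5 (same)
  Node 5: index 6 -> 6 (same)
  Node 6: index 4 -> 4 (same)
Nodes that changed position: 2 3

Answer: 2 3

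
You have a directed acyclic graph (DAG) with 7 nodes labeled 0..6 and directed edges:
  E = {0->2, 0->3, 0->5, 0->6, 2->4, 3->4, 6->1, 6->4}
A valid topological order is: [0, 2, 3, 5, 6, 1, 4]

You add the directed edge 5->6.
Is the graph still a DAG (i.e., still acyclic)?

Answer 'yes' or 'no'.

Given toposort: [0, 2, 3, 5, 6, 1, 4]
Position of 5: index 3; position of 6: index 4
New edge 5->6: forward
Forward edge: respects the existing order. Still a DAG, same toposort still valid.
Still a DAG? yes

Answer: yes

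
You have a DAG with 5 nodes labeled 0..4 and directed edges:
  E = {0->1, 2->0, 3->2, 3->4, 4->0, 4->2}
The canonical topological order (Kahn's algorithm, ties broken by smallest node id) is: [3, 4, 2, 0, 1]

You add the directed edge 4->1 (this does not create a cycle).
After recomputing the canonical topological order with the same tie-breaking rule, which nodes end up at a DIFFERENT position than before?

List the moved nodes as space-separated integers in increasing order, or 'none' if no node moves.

Old toposort: [3, 4, 2, 0, 1]
Added edge 4->1
Recompute Kahn (smallest-id tiebreak):
  initial in-degrees: [2, 2, 2, 0, 1]
  ready (indeg=0): [3]
  pop 3: indeg[2]->1; indeg[4]->0 | ready=[4] | order so far=[3]
  pop 4: indeg[0]->1; indeg[1]->1; indeg[2]->0 | ready=[2] | order so far=[3, 4]
  pop 2: indeg[0]->0 | ready=[0] | order so far=[3, 4, 2]
  pop 0: indeg[1]->0 | ready=[1] | order so far=[3, 4, 2, 0]
  pop 1: no out-edges | ready=[] | order so far=[3, 4, 2, 0, 1]
New canonical toposort: [3, 4, 2, 0, 1]
Compare positions:
  Node 0: index 3 -> 3 (same)
  Node 1: index 4 -> 4 (same)
  Node 2: index 2 -> 2 (same)
  Node 3: index 0 -> 0 (same)
  Node 4: index 1 -> 1 (same)
Nodes that changed position: none

Answer: none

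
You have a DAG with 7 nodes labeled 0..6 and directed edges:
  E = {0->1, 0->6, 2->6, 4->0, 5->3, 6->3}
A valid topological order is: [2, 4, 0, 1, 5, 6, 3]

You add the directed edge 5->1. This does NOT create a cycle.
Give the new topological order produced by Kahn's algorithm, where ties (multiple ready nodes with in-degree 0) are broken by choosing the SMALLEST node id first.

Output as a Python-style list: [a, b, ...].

Answer: [2, 4, 0, 5, 1, 6, 3]

Derivation:
Old toposort: [2, 4, 0, 1, 5, 6, 3]
Added edge: 5->1
Position of 5 (4) > position of 1 (3). Must reorder: 5 must now come before 1.
Run Kahn's algorithm (break ties by smallest node id):
  initial in-degrees: [1, 2, 0, 2, 0, 0, 2]
  ready (indeg=0): [2, 4, 5]
  pop 2: indeg[6]->1 | ready=[4, 5] | order so far=[2]
  pop 4: indeg[0]->0 | ready=[0, 5] | order so far=[2, 4]
  pop 0: indeg[1]->1; indeg[6]->0 | ready=[5, 6] | order so far=[2, 4, 0]
  pop 5: indeg[1]->0; indeg[3]->1 | ready=[1, 6] | order so far=[2, 4, 0, 5]
  pop 1: no out-edges | ready=[6] | order so far=[2, 4, 0, 5, 1]
  pop 6: indeg[3]->0 | ready=[3] | order so far=[2, 4, 0, 5, 1, 6]
  pop 3: no out-edges | ready=[] | order so far=[2, 4, 0, 5, 1, 6, 3]
  Result: [2, 4, 0, 5, 1, 6, 3]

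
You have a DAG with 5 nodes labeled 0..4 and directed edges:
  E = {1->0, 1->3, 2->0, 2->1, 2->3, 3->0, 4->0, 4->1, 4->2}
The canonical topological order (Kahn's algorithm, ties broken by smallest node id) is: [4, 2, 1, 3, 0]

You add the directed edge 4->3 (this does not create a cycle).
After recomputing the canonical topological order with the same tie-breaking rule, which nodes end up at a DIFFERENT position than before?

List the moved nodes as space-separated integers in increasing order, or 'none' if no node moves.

Answer: none

Derivation:
Old toposort: [4, 2, 1, 3, 0]
Added edge 4->3
Recompute Kahn (smallest-id tiebreak):
  initial in-degrees: [4, 2, 1, 3, 0]
  ready (indeg=0): [4]
  pop 4: indeg[0]->3; indeg[1]->1; indeg[2]->0; indeg[3]->2 | ready=[2] | order so far=[4]
  pop 2: indeg[0]->2; indeg[1]->0; indeg[3]->1 | ready=[1] | order so far=[4, 2]
  pop 1: indeg[0]->1; indeg[3]->0 | ready=[3] | order so far=[4, 2, 1]
  pop 3: indeg[0]->0 | ready=[0] | order so far=[4, 2, 1, 3]
  pop 0: no out-edges | ready=[] | order so far=[4, 2, 1, 3, 0]
New canonical toposort: [4, 2, 1, 3, 0]
Compare positions:
  Node 0: index 4 -> 4 (same)
  Node 1: index 2 -> 2 (same)
  Node 2: index 1 -> 1 (same)
  Node 3: index 3 -> 3 (same)
  Node 4: index 0 -> 0 (same)
Nodes that changed position: none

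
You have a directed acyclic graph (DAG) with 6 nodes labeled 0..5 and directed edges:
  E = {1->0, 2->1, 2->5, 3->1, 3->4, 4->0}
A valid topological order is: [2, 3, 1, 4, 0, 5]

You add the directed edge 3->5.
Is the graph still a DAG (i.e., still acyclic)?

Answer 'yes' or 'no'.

Answer: yes

Derivation:
Given toposort: [2, 3, 1, 4, 0, 5]
Position of 3: index 1; position of 5: index 5
New edge 3->5: forward
Forward edge: respects the existing order. Still a DAG, same toposort still valid.
Still a DAG? yes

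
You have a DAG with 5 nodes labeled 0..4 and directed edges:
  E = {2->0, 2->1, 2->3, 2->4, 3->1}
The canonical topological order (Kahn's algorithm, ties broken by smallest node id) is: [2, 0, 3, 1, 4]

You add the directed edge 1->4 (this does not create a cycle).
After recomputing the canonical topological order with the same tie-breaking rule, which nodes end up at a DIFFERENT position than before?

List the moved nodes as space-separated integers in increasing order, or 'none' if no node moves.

Answer: none

Derivation:
Old toposort: [2, 0, 3, 1, 4]
Added edge 1->4
Recompute Kahn (smallest-id tiebreak):
  initial in-degrees: [1, 2, 0, 1, 2]
  ready (indeg=0): [2]
  pop 2: indeg[0]->0; indeg[1]->1; indeg[3]->0; indeg[4]->1 | ready=[0, 3] | order so far=[2]
  pop 0: no out-edges | ready=[3] | order so far=[2, 0]
  pop 3: indeg[1]->0 | ready=[1] | order so far=[2, 0, 3]
  pop 1: indeg[4]->0 | ready=[4] | order so far=[2, 0, 3, 1]
  pop 4: no out-edges | ready=[] | order so far=[2, 0, 3, 1, 4]
New canonical toposort: [2, 0, 3, 1, 4]
Compare positions:
  Node 0: index 1 -> 1 (same)
  Node 1: index 3 -> 3 (same)
  Node 2: index 0 -> 0 (same)
  Node 3: index 2 -> 2 (same)
  Node 4: index 4 -> 4 (same)
Nodes that changed position: none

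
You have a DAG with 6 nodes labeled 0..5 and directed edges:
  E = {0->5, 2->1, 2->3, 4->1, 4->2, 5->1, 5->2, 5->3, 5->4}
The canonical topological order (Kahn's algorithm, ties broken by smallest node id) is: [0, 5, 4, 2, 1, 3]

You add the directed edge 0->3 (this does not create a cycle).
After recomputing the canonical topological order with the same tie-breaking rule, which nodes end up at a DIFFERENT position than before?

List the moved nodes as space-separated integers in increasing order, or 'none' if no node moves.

Answer: none

Derivation:
Old toposort: [0, 5, 4, 2, 1, 3]
Added edge 0->3
Recompute Kahn (smallest-id tiebreak):
  initial in-degrees: [0, 3, 2, 3, 1, 1]
  ready (indeg=0): [0]
  pop 0: indeg[3]->2; indeg[5]->0 | ready=[5] | order so far=[0]
  pop 5: indeg[1]->2; indeg[2]->1; indeg[3]->1; indeg[4]->0 | ready=[4] | order so far=[0, 5]
  pop 4: indeg[1]->1; indeg[2]->0 | ready=[2] | order so far=[0, 5, 4]
  pop 2: indeg[1]->0; indeg[3]->0 | ready=[1, 3] | order so far=[0, 5, 4, 2]
  pop 1: no out-edges | ready=[3] | order so far=[0, 5, 4, 2, 1]
  pop 3: no out-edges | ready=[] | order so far=[0, 5, 4, 2, 1, 3]
New canonical toposort: [0, 5, 4, 2, 1, 3]
Compare positions:
  Node 0: index 0 -> 0 (same)
  Node 1: index 4 -> 4 (same)
  Node 2: index 3 -> 3 (same)
  Node 3: index 5 -> 5 (same)
  Node 4: index 2 -> 2 (same)
  Node 5: index 1 -> 1 (same)
Nodes that changed position: none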